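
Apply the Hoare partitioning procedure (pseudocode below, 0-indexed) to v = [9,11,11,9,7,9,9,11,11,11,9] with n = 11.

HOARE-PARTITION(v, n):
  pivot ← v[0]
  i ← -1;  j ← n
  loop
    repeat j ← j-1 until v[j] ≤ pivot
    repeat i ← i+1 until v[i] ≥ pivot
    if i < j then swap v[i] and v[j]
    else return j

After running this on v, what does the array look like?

[9,9,9,7,9,11,11,11,11,11,9]

pivot=9
j stops at 10 (9), i stops at 0 (9); swap ⇒ [9,11,11,9,7,9,9,11,11,11,9]
j stops at 6 (9), i stops at 1 (11); swap ⇒ [9,9,11,9,7,9,11,11,11,11,9]
j stops at 5 (9), i stops at 2 (11); swap ⇒ [9,9,9,9,7,11,11,11,11,11,9]
j stops at 4 (7), i stops at 3 (9); swap ⇒ [9,9,9,7,9,11,11,11,11,11,9]
j stops at 3, i stops at 4; i≥j ⇒ return 3. v=[9,9,9,7,9,11,11,11,11,11,9]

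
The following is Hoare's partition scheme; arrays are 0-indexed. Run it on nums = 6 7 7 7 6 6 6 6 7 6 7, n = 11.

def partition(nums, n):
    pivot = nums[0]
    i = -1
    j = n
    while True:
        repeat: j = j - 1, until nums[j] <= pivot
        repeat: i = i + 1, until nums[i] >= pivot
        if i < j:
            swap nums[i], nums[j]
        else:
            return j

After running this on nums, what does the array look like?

pivot = nums[0] = 6; i = -1, j = 11
j→9 (nums[9]=6≤6), i→0 (nums[0]=6≥6); i<j, swap → 6 7 7 7 6 6 6 6 7 6 7
j→7 (nums[7]=6≤6), i→1 (nums[1]=7≥6); i<j, swap → 6 6 7 7 6 6 6 7 7 6 7
j→6 (nums[6]=6≤6), i→2 (nums[2]=7≥6); i<j, swap → 6 6 6 7 6 6 7 7 7 6 7
j→5 (nums[5]=6≤6), i→3 (nums[3]=7≥6); i<j, swap → 6 6 6 6 6 7 7 7 7 6 7
j→4, i→4; i≥j, return j=4. nums = 6 6 6 6 6 7 7 7 7 6 7

6 6 6 6 6 7 7 7 7 6 7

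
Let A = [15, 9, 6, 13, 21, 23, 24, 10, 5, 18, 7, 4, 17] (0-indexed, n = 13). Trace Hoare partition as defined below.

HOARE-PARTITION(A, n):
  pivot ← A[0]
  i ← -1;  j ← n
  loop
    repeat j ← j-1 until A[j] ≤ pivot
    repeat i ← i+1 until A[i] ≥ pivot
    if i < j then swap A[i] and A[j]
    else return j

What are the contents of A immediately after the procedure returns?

[4, 9, 6, 13, 7, 5, 10, 24, 23, 18, 21, 15, 17]

pivot=15
j stops at 11 (4), i stops at 0 (15); swap ⇒ [4, 9, 6, 13, 21, 23, 24, 10, 5, 18, 7, 15, 17]
j stops at 10 (7), i stops at 4 (21); swap ⇒ [4, 9, 6, 13, 7, 23, 24, 10, 5, 18, 21, 15, 17]
j stops at 8 (5), i stops at 5 (23); swap ⇒ [4, 9, 6, 13, 7, 5, 24, 10, 23, 18, 21, 15, 17]
j stops at 7 (10), i stops at 6 (24); swap ⇒ [4, 9, 6, 13, 7, 5, 10, 24, 23, 18, 21, 15, 17]
j stops at 6, i stops at 7; i≥j ⇒ return 6. A=[4, 9, 6, 13, 7, 5, 10, 24, 23, 18, 21, 15, 17]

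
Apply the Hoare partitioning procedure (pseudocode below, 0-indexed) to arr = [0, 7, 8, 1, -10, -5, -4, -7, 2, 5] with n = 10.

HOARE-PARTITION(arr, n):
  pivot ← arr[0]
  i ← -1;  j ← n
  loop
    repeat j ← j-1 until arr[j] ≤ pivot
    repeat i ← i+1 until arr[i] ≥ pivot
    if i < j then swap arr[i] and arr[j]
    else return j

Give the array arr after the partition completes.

[-7, -4, -5, -10, 1, 8, 7, 0, 2, 5]

pivot = arr[0] = 0; i = -1, j = 10
j→7 (arr[7]=-7≤0), i→0 (arr[0]=0≥0); i<j, swap → [-7, 7, 8, 1, -10, -5, -4, 0, 2, 5]
j→6 (arr[6]=-4≤0), i→1 (arr[1]=7≥0); i<j, swap → [-7, -4, 8, 1, -10, -5, 7, 0, 2, 5]
j→5 (arr[5]=-5≤0), i→2 (arr[2]=8≥0); i<j, swap → [-7, -4, -5, 1, -10, 8, 7, 0, 2, 5]
j→4 (arr[4]=-10≤0), i→3 (arr[3]=1≥0); i<j, swap → [-7, -4, -5, -10, 1, 8, 7, 0, 2, 5]
j→3, i→4; i≥j, return j=3. arr = [-7, -4, -5, -10, 1, 8, 7, 0, 2, 5]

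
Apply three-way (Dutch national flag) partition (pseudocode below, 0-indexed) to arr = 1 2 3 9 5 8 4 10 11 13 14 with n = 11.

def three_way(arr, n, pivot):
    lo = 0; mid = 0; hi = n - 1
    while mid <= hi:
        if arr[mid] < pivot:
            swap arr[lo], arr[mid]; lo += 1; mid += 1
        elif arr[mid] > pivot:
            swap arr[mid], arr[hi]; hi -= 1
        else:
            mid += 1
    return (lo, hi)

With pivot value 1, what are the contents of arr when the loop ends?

1 3 9 5 8 4 10 11 13 14 2

pivot = 1; lo=0, mid=0, hi=10
arr[mid]=1=1: mid=1
arr[mid]=2>1: swap arr[1],arr[10]; hi=9 → 1 14 3 9 5 8 4 10 11 13 2
arr[mid]=14>1: swap arr[1],arr[9]; hi=8 → 1 13 3 9 5 8 4 10 11 14 2
arr[mid]=13>1: swap arr[1],arr[8]; hi=7 → 1 11 3 9 5 8 4 10 13 14 2
arr[mid]=11>1: swap arr[1],arr[7]; hi=6 → 1 10 3 9 5 8 4 11 13 14 2
arr[mid]=10>1: swap arr[1],arr[6]; hi=5 → 1 4 3 9 5 8 10 11 13 14 2
arr[mid]=4>1: swap arr[1],arr[5]; hi=4 → 1 8 3 9 5 4 10 11 13 14 2
arr[mid]=8>1: swap arr[1],arr[4]; hi=3 → 1 5 3 9 8 4 10 11 13 14 2
arr[mid]=5>1: swap arr[1],arr[3]; hi=2 → 1 9 3 5 8 4 10 11 13 14 2
arr[mid]=9>1: swap arr[1],arr[2]; hi=1 → 1 3 9 5 8 4 10 11 13 14 2
arr[mid]=3>1: swap arr[1],arr[1]; hi=0 → 1 3 9 5 8 4 10 11 13 14 2
end: lo=0, hi=0; arr = 1 3 9 5 8 4 10 11 13 14 2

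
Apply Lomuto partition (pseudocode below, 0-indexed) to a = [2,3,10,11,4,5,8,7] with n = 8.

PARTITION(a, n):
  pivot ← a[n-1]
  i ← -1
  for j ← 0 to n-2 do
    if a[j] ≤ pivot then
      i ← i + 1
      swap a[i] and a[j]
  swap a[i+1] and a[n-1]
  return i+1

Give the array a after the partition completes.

pivot=7, i=-1
j=0: 2≤7, i=0, swap(0,0) ⇒ [2,3,10,11,4,5,8,7]
j=1: 3≤7, i=1, swap(1,1) ⇒ [2,3,10,11,4,5,8,7]
j=2: 10>7, skip
j=3: 11>7, skip
j=4: 4≤7, i=2, swap(2,4) ⇒ [2,3,4,11,10,5,8,7]
j=5: 5≤7, i=3, swap(3,5) ⇒ [2,3,4,5,10,11,8,7]
j=6: 8>7, skip
swap(4,7) ⇒ [2,3,4,5,7,11,8,10]; return 4

[2,3,4,5,7,11,8,10]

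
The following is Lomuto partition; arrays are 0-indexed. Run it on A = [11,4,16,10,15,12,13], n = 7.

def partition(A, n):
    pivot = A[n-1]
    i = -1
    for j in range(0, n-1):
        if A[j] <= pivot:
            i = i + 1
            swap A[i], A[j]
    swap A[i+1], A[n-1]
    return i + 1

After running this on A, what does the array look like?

pivot=13, i=-1
j=0: 11≤13, i=0, swap(0,0) ⇒ [11,4,16,10,15,12,13]
j=1: 4≤13, i=1, swap(1,1) ⇒ [11,4,16,10,15,12,13]
j=2: 16>13, skip
j=3: 10≤13, i=2, swap(2,3) ⇒ [11,4,10,16,15,12,13]
j=4: 15>13, skip
j=5: 12≤13, i=3, swap(3,5) ⇒ [11,4,10,12,15,16,13]
swap(4,6) ⇒ [11,4,10,12,13,16,15]; return 4

[11,4,10,12,13,16,15]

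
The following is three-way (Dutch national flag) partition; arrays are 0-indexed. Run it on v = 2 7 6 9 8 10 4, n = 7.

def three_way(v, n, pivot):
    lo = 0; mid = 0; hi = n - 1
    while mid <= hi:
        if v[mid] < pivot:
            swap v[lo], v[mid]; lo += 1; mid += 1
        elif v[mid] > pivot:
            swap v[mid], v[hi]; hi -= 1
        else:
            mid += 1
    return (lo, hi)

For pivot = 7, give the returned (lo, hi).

lo=0 mid=0 hi=6
2<7: swap(0,0), lo=1 mid=1 ⇒ 2 7 6 9 8 10 4
7=7: mid=2
6<7: swap(1,2), lo=2 mid=3 ⇒ 2 6 7 9 8 10 4
9>7: swap(3,6), hi=5 ⇒ 2 6 7 4 8 10 9
4<7: swap(2,3), lo=3 mid=4 ⇒ 2 6 4 7 8 10 9
8>7: swap(4,5), hi=4 ⇒ 2 6 4 7 10 8 9
10>7: swap(4,4), hi=3 ⇒ 2 6 4 7 10 8 9
done. lo=3 hi=3; v=2 6 4 7 10 8 9

(3, 3)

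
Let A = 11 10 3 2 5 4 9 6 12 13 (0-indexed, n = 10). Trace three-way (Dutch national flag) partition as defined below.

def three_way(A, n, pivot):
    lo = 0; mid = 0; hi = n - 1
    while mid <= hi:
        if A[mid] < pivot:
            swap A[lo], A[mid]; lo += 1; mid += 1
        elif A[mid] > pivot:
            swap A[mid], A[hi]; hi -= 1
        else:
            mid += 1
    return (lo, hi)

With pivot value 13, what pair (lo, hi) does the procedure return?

pivot = 13; lo=0, mid=0, hi=9
A[mid]=11<13: swap A[0],A[0]; lo=1,mid=1 → 11 10 3 2 5 4 9 6 12 13
A[mid]=10<13: swap A[1],A[1]; lo=2,mid=2 → 11 10 3 2 5 4 9 6 12 13
A[mid]=3<13: swap A[2],A[2]; lo=3,mid=3 → 11 10 3 2 5 4 9 6 12 13
A[mid]=2<13: swap A[3],A[3]; lo=4,mid=4 → 11 10 3 2 5 4 9 6 12 13
A[mid]=5<13: swap A[4],A[4]; lo=5,mid=5 → 11 10 3 2 5 4 9 6 12 13
A[mid]=4<13: swap A[5],A[5]; lo=6,mid=6 → 11 10 3 2 5 4 9 6 12 13
A[mid]=9<13: swap A[6],A[6]; lo=7,mid=7 → 11 10 3 2 5 4 9 6 12 13
A[mid]=6<13: swap A[7],A[7]; lo=8,mid=8 → 11 10 3 2 5 4 9 6 12 13
A[mid]=12<13: swap A[8],A[8]; lo=9,mid=9 → 11 10 3 2 5 4 9 6 12 13
A[mid]=13=13: mid=10
end: lo=9, hi=9; A = 11 10 3 2 5 4 9 6 12 13

(9, 9)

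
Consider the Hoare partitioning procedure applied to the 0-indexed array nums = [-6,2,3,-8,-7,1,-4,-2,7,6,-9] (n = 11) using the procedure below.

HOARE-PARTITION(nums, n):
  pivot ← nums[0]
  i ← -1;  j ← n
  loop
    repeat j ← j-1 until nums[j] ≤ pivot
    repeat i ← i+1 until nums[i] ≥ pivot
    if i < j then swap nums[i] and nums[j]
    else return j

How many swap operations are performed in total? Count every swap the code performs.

3

pivot = nums[0] = -6; i = -1, j = 11
j→10 (nums[10]=-9≤-6), i→0 (nums[0]=-6≥-6); i<j, swap → [-9,2,3,-8,-7,1,-4,-2,7,6,-6]
j→4 (nums[4]=-7≤-6), i→1 (nums[1]=2≥-6); i<j, swap → [-9,-7,3,-8,2,1,-4,-2,7,6,-6]
j→3 (nums[3]=-8≤-6), i→2 (nums[2]=3≥-6); i<j, swap → [-9,-7,-8,3,2,1,-4,-2,7,6,-6]
j→2, i→3; i≥j, return j=2. nums = [-9,-7,-8,3,2,1,-4,-2,7,6,-6]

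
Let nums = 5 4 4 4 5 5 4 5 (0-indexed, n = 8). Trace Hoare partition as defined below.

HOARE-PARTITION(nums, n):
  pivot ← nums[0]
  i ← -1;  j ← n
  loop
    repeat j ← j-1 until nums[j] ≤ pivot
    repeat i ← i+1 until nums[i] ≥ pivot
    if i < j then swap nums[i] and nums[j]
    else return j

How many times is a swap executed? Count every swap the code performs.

pivot=5
j stops at 7 (5), i stops at 0 (5); swap ⇒ 5 4 4 4 5 5 4 5
j stops at 6 (4), i stops at 4 (5); swap ⇒ 5 4 4 4 4 5 5 5
j stops at 5, i stops at 5; i≥j ⇒ return 5. nums=5 4 4 4 4 5 5 5

2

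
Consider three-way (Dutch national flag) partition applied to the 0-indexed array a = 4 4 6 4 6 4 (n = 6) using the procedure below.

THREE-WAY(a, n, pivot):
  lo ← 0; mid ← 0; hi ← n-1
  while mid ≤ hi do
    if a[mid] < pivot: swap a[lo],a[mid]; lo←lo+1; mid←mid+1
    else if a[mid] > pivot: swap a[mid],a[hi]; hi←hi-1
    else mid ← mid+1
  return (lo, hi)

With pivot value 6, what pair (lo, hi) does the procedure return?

pivot = 6; lo=0, mid=0, hi=5
a[mid]=4<6: swap a[0],a[0]; lo=1,mid=1 → 4 4 6 4 6 4
a[mid]=4<6: swap a[1],a[1]; lo=2,mid=2 → 4 4 6 4 6 4
a[mid]=6=6: mid=3
a[mid]=4<6: swap a[2],a[3]; lo=3,mid=4 → 4 4 4 6 6 4
a[mid]=6=6: mid=5
a[mid]=4<6: swap a[3],a[5]; lo=4,mid=6 → 4 4 4 4 6 6
end: lo=4, hi=5; a = 4 4 4 4 6 6

(4, 5)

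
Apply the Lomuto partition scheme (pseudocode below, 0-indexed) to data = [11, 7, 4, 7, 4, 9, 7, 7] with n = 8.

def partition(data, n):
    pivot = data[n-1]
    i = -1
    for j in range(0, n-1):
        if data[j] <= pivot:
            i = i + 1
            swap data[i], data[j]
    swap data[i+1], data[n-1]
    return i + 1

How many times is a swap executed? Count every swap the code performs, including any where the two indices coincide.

pivot = data[7] = 7; i = -1
j=0: data[0]=11 > 7 → no swap
j=1: data[1]=7 ≤ 7 → i=0, swap data[0],data[1] → [7, 11, 4, 7, 4, 9, 7, 7]
j=2: data[2]=4 ≤ 7 → i=1, swap data[1],data[2] → [7, 4, 11, 7, 4, 9, 7, 7]
j=3: data[3]=7 ≤ 7 → i=2, swap data[2],data[3] → [7, 4, 7, 11, 4, 9, 7, 7]
j=4: data[4]=4 ≤ 7 → i=3, swap data[3],data[4] → [7, 4, 7, 4, 11, 9, 7, 7]
j=5: data[5]=9 > 7 → no swap
j=6: data[6]=7 ≤ 7 → i=4, swap data[4],data[6] → [7, 4, 7, 4, 7, 9, 11, 7]
final swap data[5],data[7] → [7, 4, 7, 4, 7, 7, 11, 9]; return 5

6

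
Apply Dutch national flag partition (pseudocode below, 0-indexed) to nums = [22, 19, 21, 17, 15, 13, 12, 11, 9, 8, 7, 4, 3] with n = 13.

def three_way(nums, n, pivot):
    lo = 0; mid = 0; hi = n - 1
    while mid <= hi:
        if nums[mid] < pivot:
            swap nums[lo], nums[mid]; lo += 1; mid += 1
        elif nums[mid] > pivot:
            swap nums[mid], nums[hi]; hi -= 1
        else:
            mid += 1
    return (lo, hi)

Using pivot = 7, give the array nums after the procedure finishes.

lo=0 mid=0 hi=12
22>7: swap(0,12), hi=11 ⇒ [3, 19, 21, 17, 15, 13, 12, 11, 9, 8, 7, 4, 22]
3<7: swap(0,0), lo=1 mid=1 ⇒ [3, 19, 21, 17, 15, 13, 12, 11, 9, 8, 7, 4, 22]
19>7: swap(1,11), hi=10 ⇒ [3, 4, 21, 17, 15, 13, 12, 11, 9, 8, 7, 19, 22]
4<7: swap(1,1), lo=2 mid=2 ⇒ [3, 4, 21, 17, 15, 13, 12, 11, 9, 8, 7, 19, 22]
21>7: swap(2,10), hi=9 ⇒ [3, 4, 7, 17, 15, 13, 12, 11, 9, 8, 21, 19, 22]
7=7: mid=3
17>7: swap(3,9), hi=8 ⇒ [3, 4, 7, 8, 15, 13, 12, 11, 9, 17, 21, 19, 22]
8>7: swap(3,8), hi=7 ⇒ [3, 4, 7, 9, 15, 13, 12, 11, 8, 17, 21, 19, 22]
9>7: swap(3,7), hi=6 ⇒ [3, 4, 7, 11, 15, 13, 12, 9, 8, 17, 21, 19, 22]
11>7: swap(3,6), hi=5 ⇒ [3, 4, 7, 12, 15, 13, 11, 9, 8, 17, 21, 19, 22]
12>7: swap(3,5), hi=4 ⇒ [3, 4, 7, 13, 15, 12, 11, 9, 8, 17, 21, 19, 22]
13>7: swap(3,4), hi=3 ⇒ [3, 4, 7, 15, 13, 12, 11, 9, 8, 17, 21, 19, 22]
15>7: swap(3,3), hi=2 ⇒ [3, 4, 7, 15, 13, 12, 11, 9, 8, 17, 21, 19, 22]
done. lo=2 hi=2; nums=[3, 4, 7, 15, 13, 12, 11, 9, 8, 17, 21, 19, 22]

[3, 4, 7, 15, 13, 12, 11, 9, 8, 17, 21, 19, 22]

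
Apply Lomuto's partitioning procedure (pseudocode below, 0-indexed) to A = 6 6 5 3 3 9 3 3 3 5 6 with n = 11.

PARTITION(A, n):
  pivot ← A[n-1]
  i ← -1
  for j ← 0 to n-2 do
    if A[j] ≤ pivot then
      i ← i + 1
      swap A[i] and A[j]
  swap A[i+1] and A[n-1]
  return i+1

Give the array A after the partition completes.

pivot=6, i=-1
j=0: 6≤6, i=0, swap(0,0) ⇒ 6 6 5 3 3 9 3 3 3 5 6
j=1: 6≤6, i=1, swap(1,1) ⇒ 6 6 5 3 3 9 3 3 3 5 6
j=2: 5≤6, i=2, swap(2,2) ⇒ 6 6 5 3 3 9 3 3 3 5 6
j=3: 3≤6, i=3, swap(3,3) ⇒ 6 6 5 3 3 9 3 3 3 5 6
j=4: 3≤6, i=4, swap(4,4) ⇒ 6 6 5 3 3 9 3 3 3 5 6
j=5: 9>6, skip
j=6: 3≤6, i=5, swap(5,6) ⇒ 6 6 5 3 3 3 9 3 3 5 6
j=7: 3≤6, i=6, swap(6,7) ⇒ 6 6 5 3 3 3 3 9 3 5 6
j=8: 3≤6, i=7, swap(7,8) ⇒ 6 6 5 3 3 3 3 3 9 5 6
j=9: 5≤6, i=8, swap(8,9) ⇒ 6 6 5 3 3 3 3 3 5 9 6
swap(9,10) ⇒ 6 6 5 3 3 3 3 3 5 6 9; return 9

6 6 5 3 3 3 3 3 5 6 9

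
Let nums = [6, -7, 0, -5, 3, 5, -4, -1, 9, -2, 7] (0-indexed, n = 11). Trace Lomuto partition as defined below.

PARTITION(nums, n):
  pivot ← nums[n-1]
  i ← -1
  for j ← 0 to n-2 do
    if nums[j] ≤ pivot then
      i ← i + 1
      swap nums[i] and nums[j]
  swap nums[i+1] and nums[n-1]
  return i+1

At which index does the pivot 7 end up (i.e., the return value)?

9

pivot = nums[10] = 7; i = -1
j=0: nums[0]=6 ≤ 7 → i=0, swap nums[0],nums[0] (no change) → [6, -7, 0, -5, 3, 5, -4, -1, 9, -2, 7]
j=1: nums[1]=-7 ≤ 7 → i=1, swap nums[1],nums[1] (no change) → [6, -7, 0, -5, 3, 5, -4, -1, 9, -2, 7]
j=2: nums[2]=0 ≤ 7 → i=2, swap nums[2],nums[2] (no change) → [6, -7, 0, -5, 3, 5, -4, -1, 9, -2, 7]
j=3: nums[3]=-5 ≤ 7 → i=3, swap nums[3],nums[3] (no change) → [6, -7, 0, -5, 3, 5, -4, -1, 9, -2, 7]
j=4: nums[4]=3 ≤ 7 → i=4, swap nums[4],nums[4] (no change) → [6, -7, 0, -5, 3, 5, -4, -1, 9, -2, 7]
j=5: nums[5]=5 ≤ 7 → i=5, swap nums[5],nums[5] (no change) → [6, -7, 0, -5, 3, 5, -4, -1, 9, -2, 7]
j=6: nums[6]=-4 ≤ 7 → i=6, swap nums[6],nums[6] (no change) → [6, -7, 0, -5, 3, 5, -4, -1, 9, -2, 7]
j=7: nums[7]=-1 ≤ 7 → i=7, swap nums[7],nums[7] (no change) → [6, -7, 0, -5, 3, 5, -4, -1, 9, -2, 7]
j=8: nums[8]=9 > 7 → no swap
j=9: nums[9]=-2 ≤ 7 → i=8, swap nums[8],nums[9] → [6, -7, 0, -5, 3, 5, -4, -1, -2, 9, 7]
final swap nums[9],nums[10] → [6, -7, 0, -5, 3, 5, -4, -1, -2, 7, 9]; return 9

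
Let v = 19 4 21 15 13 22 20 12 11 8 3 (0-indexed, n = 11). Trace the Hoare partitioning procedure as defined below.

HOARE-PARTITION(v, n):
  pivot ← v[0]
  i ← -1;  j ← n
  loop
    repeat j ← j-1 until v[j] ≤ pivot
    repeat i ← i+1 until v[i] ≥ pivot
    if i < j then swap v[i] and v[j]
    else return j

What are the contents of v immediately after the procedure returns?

3 4 8 15 13 11 12 20 22 21 19

pivot = v[0] = 19; i = -1, j = 11
j→10 (v[10]=3≤19), i→0 (v[0]=19≥19); i<j, swap → 3 4 21 15 13 22 20 12 11 8 19
j→9 (v[9]=8≤19), i→2 (v[2]=21≥19); i<j, swap → 3 4 8 15 13 22 20 12 11 21 19
j→8 (v[8]=11≤19), i→5 (v[5]=22≥19); i<j, swap → 3 4 8 15 13 11 20 12 22 21 19
j→7 (v[7]=12≤19), i→6 (v[6]=20≥19); i<j, swap → 3 4 8 15 13 11 12 20 22 21 19
j→6, i→7; i≥j, return j=6. v = 3 4 8 15 13 11 12 20 22 21 19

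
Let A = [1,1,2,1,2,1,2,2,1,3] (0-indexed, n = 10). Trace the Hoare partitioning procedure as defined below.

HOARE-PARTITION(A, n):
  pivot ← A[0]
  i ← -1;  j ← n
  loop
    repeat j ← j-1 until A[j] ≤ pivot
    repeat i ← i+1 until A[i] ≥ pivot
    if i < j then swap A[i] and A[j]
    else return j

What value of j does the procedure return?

2

pivot=1
j stops at 8 (1), i stops at 0 (1); swap ⇒ [1,1,2,1,2,1,2,2,1,3]
j stops at 5 (1), i stops at 1 (1); swap ⇒ [1,1,2,1,2,1,2,2,1,3]
j stops at 3 (1), i stops at 2 (2); swap ⇒ [1,1,1,2,2,1,2,2,1,3]
j stops at 2, i stops at 3; i≥j ⇒ return 2. A=[1,1,1,2,2,1,2,2,1,3]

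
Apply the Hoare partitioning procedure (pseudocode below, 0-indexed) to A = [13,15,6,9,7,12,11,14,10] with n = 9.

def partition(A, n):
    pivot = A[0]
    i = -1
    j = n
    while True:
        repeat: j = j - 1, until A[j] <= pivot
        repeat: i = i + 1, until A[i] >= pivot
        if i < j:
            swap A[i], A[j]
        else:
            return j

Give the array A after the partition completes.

[10,11,6,9,7,12,15,14,13]

pivot=13
j stops at 8 (10), i stops at 0 (13); swap ⇒ [10,15,6,9,7,12,11,14,13]
j stops at 6 (11), i stops at 1 (15); swap ⇒ [10,11,6,9,7,12,15,14,13]
j stops at 5, i stops at 6; i≥j ⇒ return 5. A=[10,11,6,9,7,12,15,14,13]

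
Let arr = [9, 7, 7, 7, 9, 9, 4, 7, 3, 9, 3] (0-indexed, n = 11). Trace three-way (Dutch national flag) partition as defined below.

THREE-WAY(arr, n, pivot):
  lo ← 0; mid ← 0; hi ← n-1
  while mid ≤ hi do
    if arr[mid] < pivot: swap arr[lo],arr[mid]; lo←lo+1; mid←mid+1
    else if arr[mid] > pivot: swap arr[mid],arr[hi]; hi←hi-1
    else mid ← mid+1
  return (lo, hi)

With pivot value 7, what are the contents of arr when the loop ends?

lo=0 mid=0 hi=10
9>7: swap(0,10), hi=9 ⇒ [3, 7, 7, 7, 9, 9, 4, 7, 3, 9, 9]
3<7: swap(0,0), lo=1 mid=1 ⇒ [3, 7, 7, 7, 9, 9, 4, 7, 3, 9, 9]
7=7: mid=2
7=7: mid=3
7=7: mid=4
9>7: swap(4,9), hi=8 ⇒ [3, 7, 7, 7, 9, 9, 4, 7, 3, 9, 9]
9>7: swap(4,8), hi=7 ⇒ [3, 7, 7, 7, 3, 9, 4, 7, 9, 9, 9]
3<7: swap(1,4), lo=2 mid=5 ⇒ [3, 3, 7, 7, 7, 9, 4, 7, 9, 9, 9]
9>7: swap(5,7), hi=6 ⇒ [3, 3, 7, 7, 7, 7, 4, 9, 9, 9, 9]
7=7: mid=6
4<7: swap(2,6), lo=3 mid=7 ⇒ [3, 3, 4, 7, 7, 7, 7, 9, 9, 9, 9]
done. lo=3 hi=6; arr=[3, 3, 4, 7, 7, 7, 7, 9, 9, 9, 9]

[3, 3, 4, 7, 7, 7, 7, 9, 9, 9, 9]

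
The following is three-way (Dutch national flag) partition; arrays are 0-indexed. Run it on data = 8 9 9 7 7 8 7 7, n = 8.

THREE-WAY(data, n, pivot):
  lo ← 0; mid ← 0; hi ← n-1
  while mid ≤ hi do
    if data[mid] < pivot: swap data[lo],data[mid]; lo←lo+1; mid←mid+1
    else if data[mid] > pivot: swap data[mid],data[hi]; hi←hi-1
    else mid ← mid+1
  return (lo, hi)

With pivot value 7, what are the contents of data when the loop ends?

lo=0 mid=0 hi=7
8>7: swap(0,7), hi=6 ⇒ 7 9 9 7 7 8 7 8
7=7: mid=1
9>7: swap(1,6), hi=5 ⇒ 7 7 9 7 7 8 9 8
7=7: mid=2
9>7: swap(2,5), hi=4 ⇒ 7 7 8 7 7 9 9 8
8>7: swap(2,4), hi=3 ⇒ 7 7 7 7 8 9 9 8
7=7: mid=3
7=7: mid=4
done. lo=0 hi=3; data=7 7 7 7 8 9 9 8

7 7 7 7 8 9 9 8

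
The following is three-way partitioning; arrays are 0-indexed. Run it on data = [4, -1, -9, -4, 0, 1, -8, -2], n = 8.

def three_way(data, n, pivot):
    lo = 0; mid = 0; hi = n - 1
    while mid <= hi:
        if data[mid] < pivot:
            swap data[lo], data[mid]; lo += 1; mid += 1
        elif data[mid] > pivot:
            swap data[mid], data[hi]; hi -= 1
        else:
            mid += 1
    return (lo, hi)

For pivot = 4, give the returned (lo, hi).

(7, 7)

lo=0 mid=0 hi=7
4=4: mid=1
-1<4: swap(0,1), lo=1 mid=2 ⇒ [-1, 4, -9, -4, 0, 1, -8, -2]
-9<4: swap(1,2), lo=2 mid=3 ⇒ [-1, -9, 4, -4, 0, 1, -8, -2]
-4<4: swap(2,3), lo=3 mid=4 ⇒ [-1, -9, -4, 4, 0, 1, -8, -2]
0<4: swap(3,4), lo=4 mid=5 ⇒ [-1, -9, -4, 0, 4, 1, -8, -2]
1<4: swap(4,5), lo=5 mid=6 ⇒ [-1, -9, -4, 0, 1, 4, -8, -2]
-8<4: swap(5,6), lo=6 mid=7 ⇒ [-1, -9, -4, 0, 1, -8, 4, -2]
-2<4: swap(6,7), lo=7 mid=8 ⇒ [-1, -9, -4, 0, 1, -8, -2, 4]
done. lo=7 hi=7; data=[-1, -9, -4, 0, 1, -8, -2, 4]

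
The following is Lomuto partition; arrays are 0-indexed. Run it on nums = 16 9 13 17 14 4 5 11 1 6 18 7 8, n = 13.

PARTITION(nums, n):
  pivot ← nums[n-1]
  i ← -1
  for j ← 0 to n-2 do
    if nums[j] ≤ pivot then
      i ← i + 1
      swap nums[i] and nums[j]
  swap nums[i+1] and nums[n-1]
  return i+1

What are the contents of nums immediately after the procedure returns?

pivot = nums[12] = 8; i = -1
j=0: nums[0]=16 > 8 → no swap
j=1: nums[1]=9 > 8 → no swap
j=2: nums[2]=13 > 8 → no swap
j=3: nums[3]=17 > 8 → no swap
j=4: nums[4]=14 > 8 → no swap
j=5: nums[5]=4 ≤ 8 → i=0, swap nums[0],nums[5] → 4 9 13 17 14 16 5 11 1 6 18 7 8
j=6: nums[6]=5 ≤ 8 → i=1, swap nums[1],nums[6] → 4 5 13 17 14 16 9 11 1 6 18 7 8
j=7: nums[7]=11 > 8 → no swap
j=8: nums[8]=1 ≤ 8 → i=2, swap nums[2],nums[8] → 4 5 1 17 14 16 9 11 13 6 18 7 8
j=9: nums[9]=6 ≤ 8 → i=3, swap nums[3],nums[9] → 4 5 1 6 14 16 9 11 13 17 18 7 8
j=10: nums[10]=18 > 8 → no swap
j=11: nums[11]=7 ≤ 8 → i=4, swap nums[4],nums[11] → 4 5 1 6 7 16 9 11 13 17 18 14 8
final swap nums[5],nums[12] → 4 5 1 6 7 8 9 11 13 17 18 14 16; return 5

4 5 1 6 7 8 9 11 13 17 18 14 16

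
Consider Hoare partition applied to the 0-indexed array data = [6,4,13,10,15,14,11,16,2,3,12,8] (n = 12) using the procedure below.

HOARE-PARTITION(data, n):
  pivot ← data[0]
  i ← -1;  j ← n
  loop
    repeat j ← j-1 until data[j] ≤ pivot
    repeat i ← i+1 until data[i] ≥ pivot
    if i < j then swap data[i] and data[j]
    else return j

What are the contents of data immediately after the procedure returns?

pivot=6
j stops at 9 (3), i stops at 0 (6); swap ⇒ [3,4,13,10,15,14,11,16,2,6,12,8]
j stops at 8 (2), i stops at 2 (13); swap ⇒ [3,4,2,10,15,14,11,16,13,6,12,8]
j stops at 2, i stops at 3; i≥j ⇒ return 2. data=[3,4,2,10,15,14,11,16,13,6,12,8]

[3,4,2,10,15,14,11,16,13,6,12,8]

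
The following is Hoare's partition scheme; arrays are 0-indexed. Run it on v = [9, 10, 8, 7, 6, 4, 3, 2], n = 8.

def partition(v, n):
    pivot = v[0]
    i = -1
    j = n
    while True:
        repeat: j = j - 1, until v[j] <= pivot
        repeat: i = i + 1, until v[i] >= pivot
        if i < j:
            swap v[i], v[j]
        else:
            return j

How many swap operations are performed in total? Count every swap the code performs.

pivot=9
j stops at 7 (2), i stops at 0 (9); swap ⇒ [2, 10, 8, 7, 6, 4, 3, 9]
j stops at 6 (3), i stops at 1 (10); swap ⇒ [2, 3, 8, 7, 6, 4, 10, 9]
j stops at 5, i stops at 6; i≥j ⇒ return 5. v=[2, 3, 8, 7, 6, 4, 10, 9]

2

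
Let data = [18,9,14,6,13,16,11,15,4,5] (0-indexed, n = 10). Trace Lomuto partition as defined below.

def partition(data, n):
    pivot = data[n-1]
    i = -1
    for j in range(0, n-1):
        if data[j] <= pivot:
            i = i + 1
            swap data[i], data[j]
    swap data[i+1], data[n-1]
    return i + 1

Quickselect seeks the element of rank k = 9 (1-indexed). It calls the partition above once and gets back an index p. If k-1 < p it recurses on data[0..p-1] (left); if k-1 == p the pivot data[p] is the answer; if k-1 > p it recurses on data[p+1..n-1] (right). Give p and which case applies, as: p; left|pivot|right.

pivot = data[9] = 5; i = -1
j=0: data[0]=18 > 5 → no swap
j=1: data[1]=9 > 5 → no swap
j=2: data[2]=14 > 5 → no swap
j=3: data[3]=6 > 5 → no swap
j=4: data[4]=13 > 5 → no swap
j=5: data[5]=16 > 5 → no swap
j=6: data[6]=11 > 5 → no swap
j=7: data[7]=15 > 5 → no swap
j=8: data[8]=4 ≤ 5 → i=0, swap data[0],data[8] → [4,9,14,6,13,16,11,15,18,5]
final swap data[1],data[9] → [4,5,14,6,13,16,11,15,18,9]; return 1
p = 1; k-1 = 8 > 1 ⇒ right

1; right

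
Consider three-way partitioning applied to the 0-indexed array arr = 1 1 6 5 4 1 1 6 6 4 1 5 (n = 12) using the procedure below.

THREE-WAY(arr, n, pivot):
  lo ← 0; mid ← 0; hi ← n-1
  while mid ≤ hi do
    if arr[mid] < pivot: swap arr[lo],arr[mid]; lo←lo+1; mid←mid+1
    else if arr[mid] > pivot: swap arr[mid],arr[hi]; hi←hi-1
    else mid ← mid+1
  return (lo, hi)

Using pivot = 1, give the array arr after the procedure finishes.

lo=0 mid=0 hi=11
1=1: mid=1
1=1: mid=2
6>1: swap(2,11), hi=10 ⇒ 1 1 5 5 4 1 1 6 6 4 1 6
5>1: swap(2,10), hi=9 ⇒ 1 1 1 5 4 1 1 6 6 4 5 6
1=1: mid=3
5>1: swap(3,9), hi=8 ⇒ 1 1 1 4 4 1 1 6 6 5 5 6
4>1: swap(3,8), hi=7 ⇒ 1 1 1 6 4 1 1 6 4 5 5 6
6>1: swap(3,7), hi=6 ⇒ 1 1 1 6 4 1 1 6 4 5 5 6
6>1: swap(3,6), hi=5 ⇒ 1 1 1 1 4 1 6 6 4 5 5 6
1=1: mid=4
4>1: swap(4,5), hi=4 ⇒ 1 1 1 1 1 4 6 6 4 5 5 6
1=1: mid=5
done. lo=0 hi=4; arr=1 1 1 1 1 4 6 6 4 5 5 6

1 1 1 1 1 4 6 6 4 5 5 6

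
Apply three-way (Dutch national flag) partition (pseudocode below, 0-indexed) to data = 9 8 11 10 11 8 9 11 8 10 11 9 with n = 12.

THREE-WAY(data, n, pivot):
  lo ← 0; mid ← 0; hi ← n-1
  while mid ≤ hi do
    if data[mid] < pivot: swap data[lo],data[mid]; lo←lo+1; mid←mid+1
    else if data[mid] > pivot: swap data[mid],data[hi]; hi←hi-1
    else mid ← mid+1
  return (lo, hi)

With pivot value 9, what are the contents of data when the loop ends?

8 8 8 9 9 9 11 11 10 11 10 11

pivot = 9; lo=0, mid=0, hi=11
data[mid]=9=9: mid=1
data[mid]=8<9: swap data[0],data[1]; lo=1,mid=2 → 8 9 11 10 11 8 9 11 8 10 11 9
data[mid]=11>9: swap data[2],data[11]; hi=10 → 8 9 9 10 11 8 9 11 8 10 11 11
data[mid]=9=9: mid=3
data[mid]=10>9: swap data[3],data[10]; hi=9 → 8 9 9 11 11 8 9 11 8 10 10 11
data[mid]=11>9: swap data[3],data[9]; hi=8 → 8 9 9 10 11 8 9 11 8 11 10 11
data[mid]=10>9: swap data[3],data[8]; hi=7 → 8 9 9 8 11 8 9 11 10 11 10 11
data[mid]=8<9: swap data[1],data[3]; lo=2,mid=4 → 8 8 9 9 11 8 9 11 10 11 10 11
data[mid]=11>9: swap data[4],data[7]; hi=6 → 8 8 9 9 11 8 9 11 10 11 10 11
data[mid]=11>9: swap data[4],data[6]; hi=5 → 8 8 9 9 9 8 11 11 10 11 10 11
data[mid]=9=9: mid=5
data[mid]=8<9: swap data[2],data[5]; lo=3,mid=6 → 8 8 8 9 9 9 11 11 10 11 10 11
end: lo=3, hi=5; data = 8 8 8 9 9 9 11 11 10 11 10 11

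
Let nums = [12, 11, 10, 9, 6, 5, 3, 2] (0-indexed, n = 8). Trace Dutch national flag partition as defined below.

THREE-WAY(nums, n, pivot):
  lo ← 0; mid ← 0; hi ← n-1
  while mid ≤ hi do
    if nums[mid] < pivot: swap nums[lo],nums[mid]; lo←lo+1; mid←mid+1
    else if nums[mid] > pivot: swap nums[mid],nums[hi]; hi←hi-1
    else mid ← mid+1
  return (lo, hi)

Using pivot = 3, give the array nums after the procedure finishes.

pivot = 3; lo=0, mid=0, hi=7
nums[mid]=12>3: swap nums[0],nums[7]; hi=6 → [2, 11, 10, 9, 6, 5, 3, 12]
nums[mid]=2<3: swap nums[0],nums[0]; lo=1,mid=1 → [2, 11, 10, 9, 6, 5, 3, 12]
nums[mid]=11>3: swap nums[1],nums[6]; hi=5 → [2, 3, 10, 9, 6, 5, 11, 12]
nums[mid]=3=3: mid=2
nums[mid]=10>3: swap nums[2],nums[5]; hi=4 → [2, 3, 5, 9, 6, 10, 11, 12]
nums[mid]=5>3: swap nums[2],nums[4]; hi=3 → [2, 3, 6, 9, 5, 10, 11, 12]
nums[mid]=6>3: swap nums[2],nums[3]; hi=2 → [2, 3, 9, 6, 5, 10, 11, 12]
nums[mid]=9>3: swap nums[2],nums[2]; hi=1 → [2, 3, 9, 6, 5, 10, 11, 12]
end: lo=1, hi=1; nums = [2, 3, 9, 6, 5, 10, 11, 12]

[2, 3, 9, 6, 5, 10, 11, 12]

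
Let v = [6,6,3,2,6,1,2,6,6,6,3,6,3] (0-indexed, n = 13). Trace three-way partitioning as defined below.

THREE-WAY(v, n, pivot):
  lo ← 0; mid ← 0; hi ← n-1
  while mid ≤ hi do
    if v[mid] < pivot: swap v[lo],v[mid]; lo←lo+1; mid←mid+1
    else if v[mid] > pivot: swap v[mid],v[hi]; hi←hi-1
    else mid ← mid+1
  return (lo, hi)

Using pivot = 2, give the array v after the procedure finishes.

[1,2,2,6,3,6,6,6,6,3,6,3,6]

lo=0 mid=0 hi=12
6>2: swap(0,12), hi=11 ⇒ [3,6,3,2,6,1,2,6,6,6,3,6,6]
3>2: swap(0,11), hi=10 ⇒ [6,6,3,2,6,1,2,6,6,6,3,3,6]
6>2: swap(0,10), hi=9 ⇒ [3,6,3,2,6,1,2,6,6,6,6,3,6]
3>2: swap(0,9), hi=8 ⇒ [6,6,3,2,6,1,2,6,6,3,6,3,6]
6>2: swap(0,8), hi=7 ⇒ [6,6,3,2,6,1,2,6,6,3,6,3,6]
6>2: swap(0,7), hi=6 ⇒ [6,6,3,2,6,1,2,6,6,3,6,3,6]
6>2: swap(0,6), hi=5 ⇒ [2,6,3,2,6,1,6,6,6,3,6,3,6]
2=2: mid=1
6>2: swap(1,5), hi=4 ⇒ [2,1,3,2,6,6,6,6,6,3,6,3,6]
1<2: swap(0,1), lo=1 mid=2 ⇒ [1,2,3,2,6,6,6,6,6,3,6,3,6]
3>2: swap(2,4), hi=3 ⇒ [1,2,6,2,3,6,6,6,6,3,6,3,6]
6>2: swap(2,3), hi=2 ⇒ [1,2,2,6,3,6,6,6,6,3,6,3,6]
2=2: mid=3
done. lo=1 hi=2; v=[1,2,2,6,3,6,6,6,6,3,6,3,6]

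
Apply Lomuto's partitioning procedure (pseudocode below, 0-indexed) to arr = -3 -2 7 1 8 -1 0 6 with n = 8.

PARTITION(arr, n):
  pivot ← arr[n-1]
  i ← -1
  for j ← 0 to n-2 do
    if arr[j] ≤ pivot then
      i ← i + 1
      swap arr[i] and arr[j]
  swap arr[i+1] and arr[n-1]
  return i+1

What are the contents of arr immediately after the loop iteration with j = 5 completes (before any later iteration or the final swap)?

pivot=6, i=-1
j=0: -3≤6, i=0, swap(0,0) ⇒ -3 -2 7 1 8 -1 0 6
j=1: -2≤6, i=1, swap(1,1) ⇒ -3 -2 7 1 8 -1 0 6
j=2: 7>6, skip
j=3: 1≤6, i=2, swap(2,3) ⇒ -3 -2 1 7 8 -1 0 6
j=4: 8>6, skip
j=5: -1≤6, i=3, swap(3,5) ⇒ -3 -2 1 -1 8 7 0 6
(after j=5) arr = -3 -2 1 -1 8 7 0 6

-3 -2 1 -1 8 7 0 6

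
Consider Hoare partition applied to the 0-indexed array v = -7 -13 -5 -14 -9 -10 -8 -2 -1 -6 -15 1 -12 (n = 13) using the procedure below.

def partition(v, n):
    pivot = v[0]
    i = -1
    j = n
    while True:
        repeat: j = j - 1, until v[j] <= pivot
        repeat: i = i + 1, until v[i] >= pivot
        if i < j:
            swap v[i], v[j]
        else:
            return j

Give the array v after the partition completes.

pivot = v[0] = -7; i = -1, j = 13
j→12 (v[12]=-12≤-7), i→0 (v[0]=-7≥-7); i<j, swap → -12 -13 -5 -14 -9 -10 -8 -2 -1 -6 -15 1 -7
j→10 (v[10]=-15≤-7), i→2 (v[2]=-5≥-7); i<j, swap → -12 -13 -15 -14 -9 -10 -8 -2 -1 -6 -5 1 -7
j→6, i→7; i≥j, return j=6. v = -12 -13 -15 -14 -9 -10 -8 -2 -1 -6 -5 1 -7

-12 -13 -15 -14 -9 -10 -8 -2 -1 -6 -5 1 -7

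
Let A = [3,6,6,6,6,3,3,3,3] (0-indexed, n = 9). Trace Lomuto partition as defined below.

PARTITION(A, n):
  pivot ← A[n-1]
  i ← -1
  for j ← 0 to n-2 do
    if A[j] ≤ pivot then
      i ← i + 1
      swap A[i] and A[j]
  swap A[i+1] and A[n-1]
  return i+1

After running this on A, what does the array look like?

[3,3,3,3,3,6,6,6,6]

pivot=3, i=-1
j=0: 3≤3, i=0, swap(0,0) ⇒ [3,6,6,6,6,3,3,3,3]
j=1: 6>3, skip
j=2: 6>3, skip
j=3: 6>3, skip
j=4: 6>3, skip
j=5: 3≤3, i=1, swap(1,5) ⇒ [3,3,6,6,6,6,3,3,3]
j=6: 3≤3, i=2, swap(2,6) ⇒ [3,3,3,6,6,6,6,3,3]
j=7: 3≤3, i=3, swap(3,7) ⇒ [3,3,3,3,6,6,6,6,3]
swap(4,8) ⇒ [3,3,3,3,3,6,6,6,6]; return 4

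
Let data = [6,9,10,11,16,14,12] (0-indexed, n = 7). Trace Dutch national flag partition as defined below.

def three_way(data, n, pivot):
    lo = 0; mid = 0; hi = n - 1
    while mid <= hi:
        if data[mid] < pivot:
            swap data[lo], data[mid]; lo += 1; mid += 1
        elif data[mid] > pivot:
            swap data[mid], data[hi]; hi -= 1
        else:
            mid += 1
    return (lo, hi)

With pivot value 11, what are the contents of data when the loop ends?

pivot = 11; lo=0, mid=0, hi=6
data[mid]=6<11: swap data[0],data[0]; lo=1,mid=1 → [6,9,10,11,16,14,12]
data[mid]=9<11: swap data[1],data[1]; lo=2,mid=2 → [6,9,10,11,16,14,12]
data[mid]=10<11: swap data[2],data[2]; lo=3,mid=3 → [6,9,10,11,16,14,12]
data[mid]=11=11: mid=4
data[mid]=16>11: swap data[4],data[6]; hi=5 → [6,9,10,11,12,14,16]
data[mid]=12>11: swap data[4],data[5]; hi=4 → [6,9,10,11,14,12,16]
data[mid]=14>11: swap data[4],data[4]; hi=3 → [6,9,10,11,14,12,16]
end: lo=3, hi=3; data = [6,9,10,11,14,12,16]

[6,9,10,11,14,12,16]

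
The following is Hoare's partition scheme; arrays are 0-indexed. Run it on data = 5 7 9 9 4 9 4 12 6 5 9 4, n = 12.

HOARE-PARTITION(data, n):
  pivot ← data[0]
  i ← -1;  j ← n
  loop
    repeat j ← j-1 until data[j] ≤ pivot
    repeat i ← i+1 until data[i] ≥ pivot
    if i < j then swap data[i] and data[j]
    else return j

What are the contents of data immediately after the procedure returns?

pivot=5
j stops at 11 (4), i stops at 0 (5); swap ⇒ 4 7 9 9 4 9 4 12 6 5 9 5
j stops at 9 (5), i stops at 1 (7); swap ⇒ 4 5 9 9 4 9 4 12 6 7 9 5
j stops at 6 (4), i stops at 2 (9); swap ⇒ 4 5 4 9 4 9 9 12 6 7 9 5
j stops at 4 (4), i stops at 3 (9); swap ⇒ 4 5 4 4 9 9 9 12 6 7 9 5
j stops at 3, i stops at 4; i≥j ⇒ return 3. data=4 5 4 4 9 9 9 12 6 7 9 5

4 5 4 4 9 9 9 12 6 7 9 5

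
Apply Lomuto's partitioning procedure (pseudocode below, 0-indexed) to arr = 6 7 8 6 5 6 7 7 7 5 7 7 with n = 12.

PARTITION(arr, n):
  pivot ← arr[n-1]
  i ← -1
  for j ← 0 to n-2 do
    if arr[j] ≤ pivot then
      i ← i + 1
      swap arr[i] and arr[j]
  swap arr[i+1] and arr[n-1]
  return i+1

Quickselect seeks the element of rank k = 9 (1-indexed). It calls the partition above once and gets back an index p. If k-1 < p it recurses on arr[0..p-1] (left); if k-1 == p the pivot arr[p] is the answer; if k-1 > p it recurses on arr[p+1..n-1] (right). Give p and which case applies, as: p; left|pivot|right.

pivot=7, i=-1
j=0: 6≤7, i=0, swap(0,0) ⇒ 6 7 8 6 5 6 7 7 7 5 7 7
j=1: 7≤7, i=1, swap(1,1) ⇒ 6 7 8 6 5 6 7 7 7 5 7 7
j=2: 8>7, skip
j=3: 6≤7, i=2, swap(2,3) ⇒ 6 7 6 8 5 6 7 7 7 5 7 7
j=4: 5≤7, i=3, swap(3,4) ⇒ 6 7 6 5 8 6 7 7 7 5 7 7
j=5: 6≤7, i=4, swap(4,5) ⇒ 6 7 6 5 6 8 7 7 7 5 7 7
j=6: 7≤7, i=5, swap(5,6) ⇒ 6 7 6 5 6 7 8 7 7 5 7 7
j=7: 7≤7, i=6, swap(6,7) ⇒ 6 7 6 5 6 7 7 8 7 5 7 7
j=8: 7≤7, i=7, swap(7,8) ⇒ 6 7 6 5 6 7 7 7 8 5 7 7
j=9: 5≤7, i=8, swap(8,9) ⇒ 6 7 6 5 6 7 7 7 5 8 7 7
j=10: 7≤7, i=9, swap(9,10) ⇒ 6 7 6 5 6 7 7 7 5 7 8 7
swap(10,11) ⇒ 6 7 6 5 6 7 7 7 5 7 7 8; return 10
p = 10; k-1 = 8 < 10 ⇒ left

10; left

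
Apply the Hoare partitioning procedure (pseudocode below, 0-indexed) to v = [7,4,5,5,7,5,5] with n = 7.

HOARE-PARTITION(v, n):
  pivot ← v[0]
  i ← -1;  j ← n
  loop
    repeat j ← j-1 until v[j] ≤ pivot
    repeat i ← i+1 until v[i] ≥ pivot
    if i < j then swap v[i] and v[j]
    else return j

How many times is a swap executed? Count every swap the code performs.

pivot=7
j stops at 6 (5), i stops at 0 (7); swap ⇒ [5,4,5,5,7,5,7]
j stops at 5 (5), i stops at 4 (7); swap ⇒ [5,4,5,5,5,7,7]
j stops at 4, i stops at 5; i≥j ⇒ return 4. v=[5,4,5,5,5,7,7]

2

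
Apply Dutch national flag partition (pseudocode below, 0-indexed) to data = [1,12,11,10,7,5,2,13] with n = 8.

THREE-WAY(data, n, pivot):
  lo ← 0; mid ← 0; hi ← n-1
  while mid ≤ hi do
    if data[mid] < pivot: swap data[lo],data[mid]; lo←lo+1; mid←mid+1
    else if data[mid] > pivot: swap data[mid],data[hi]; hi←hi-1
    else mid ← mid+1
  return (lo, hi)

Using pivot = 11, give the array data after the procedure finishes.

[1,2,10,7,5,11,13,12]

lo=0 mid=0 hi=7
1<11: swap(0,0), lo=1 mid=1 ⇒ [1,12,11,10,7,5,2,13]
12>11: swap(1,7), hi=6 ⇒ [1,13,11,10,7,5,2,12]
13>11: swap(1,6), hi=5 ⇒ [1,2,11,10,7,5,13,12]
2<11: swap(1,1), lo=2 mid=2 ⇒ [1,2,11,10,7,5,13,12]
11=11: mid=3
10<11: swap(2,3), lo=3 mid=4 ⇒ [1,2,10,11,7,5,13,12]
7<11: swap(3,4), lo=4 mid=5 ⇒ [1,2,10,7,11,5,13,12]
5<11: swap(4,5), lo=5 mid=6 ⇒ [1,2,10,7,5,11,13,12]
done. lo=5 hi=5; data=[1,2,10,7,5,11,13,12]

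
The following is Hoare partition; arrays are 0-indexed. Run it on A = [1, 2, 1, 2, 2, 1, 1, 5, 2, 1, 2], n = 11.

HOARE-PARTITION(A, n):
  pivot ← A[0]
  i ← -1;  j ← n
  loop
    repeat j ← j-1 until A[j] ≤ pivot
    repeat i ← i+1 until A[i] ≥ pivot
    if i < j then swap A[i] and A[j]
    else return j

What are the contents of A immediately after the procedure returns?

[1, 1, 1, 2, 2, 1, 2, 5, 2, 1, 2]

pivot=1
j stops at 9 (1), i stops at 0 (1); swap ⇒ [1, 2, 1, 2, 2, 1, 1, 5, 2, 1, 2]
j stops at 6 (1), i stops at 1 (2); swap ⇒ [1, 1, 1, 2, 2, 1, 2, 5, 2, 1, 2]
j stops at 5 (1), i stops at 2 (1); swap ⇒ [1, 1, 1, 2, 2, 1, 2, 5, 2, 1, 2]
j stops at 2, i stops at 3; i≥j ⇒ return 2. A=[1, 1, 1, 2, 2, 1, 2, 5, 2, 1, 2]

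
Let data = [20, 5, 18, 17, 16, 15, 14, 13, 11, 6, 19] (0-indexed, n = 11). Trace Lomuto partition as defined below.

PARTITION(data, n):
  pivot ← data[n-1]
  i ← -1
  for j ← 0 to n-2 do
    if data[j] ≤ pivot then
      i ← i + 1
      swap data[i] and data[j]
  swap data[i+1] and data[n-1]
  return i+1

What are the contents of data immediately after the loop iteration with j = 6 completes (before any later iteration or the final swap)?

pivot=19, i=-1
j=0: 20>19, skip
j=1: 5≤19, i=0, swap(0,1) ⇒ [5, 20, 18, 17, 16, 15, 14, 13, 11, 6, 19]
j=2: 18≤19, i=1, swap(1,2) ⇒ [5, 18, 20, 17, 16, 15, 14, 13, 11, 6, 19]
j=3: 17≤19, i=2, swap(2,3) ⇒ [5, 18, 17, 20, 16, 15, 14, 13, 11, 6, 19]
j=4: 16≤19, i=3, swap(3,4) ⇒ [5, 18, 17, 16, 20, 15, 14, 13, 11, 6, 19]
j=5: 15≤19, i=4, swap(4,5) ⇒ [5, 18, 17, 16, 15, 20, 14, 13, 11, 6, 19]
j=6: 14≤19, i=5, swap(5,6) ⇒ [5, 18, 17, 16, 15, 14, 20, 13, 11, 6, 19]
(after j=6) data = [5, 18, 17, 16, 15, 14, 20, 13, 11, 6, 19]

[5, 18, 17, 16, 15, 14, 20, 13, 11, 6, 19]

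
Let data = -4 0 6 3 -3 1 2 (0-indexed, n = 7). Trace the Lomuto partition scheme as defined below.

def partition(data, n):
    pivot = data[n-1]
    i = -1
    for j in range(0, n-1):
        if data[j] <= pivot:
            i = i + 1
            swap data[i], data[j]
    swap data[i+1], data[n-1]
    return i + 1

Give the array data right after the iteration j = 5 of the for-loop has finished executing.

pivot=2, i=-1
j=0: -4≤2, i=0, swap(0,0) ⇒ -4 0 6 3 -3 1 2
j=1: 0≤2, i=1, swap(1,1) ⇒ -4 0 6 3 -3 1 2
j=2: 6>2, skip
j=3: 3>2, skip
j=4: -3≤2, i=2, swap(2,4) ⇒ -4 0 -3 3 6 1 2
j=5: 1≤2, i=3, swap(3,5) ⇒ -4 0 -3 1 6 3 2
(after j=5) data = -4 0 -3 1 6 3 2

-4 0 -3 1 6 3 2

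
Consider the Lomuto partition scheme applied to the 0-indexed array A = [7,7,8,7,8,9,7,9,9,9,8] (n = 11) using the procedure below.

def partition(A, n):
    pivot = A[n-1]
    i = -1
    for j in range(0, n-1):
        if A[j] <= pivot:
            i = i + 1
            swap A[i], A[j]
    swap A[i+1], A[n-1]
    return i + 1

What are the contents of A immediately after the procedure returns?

pivot=8, i=-1
j=0: 7≤8, i=0, swap(0,0) ⇒ [7,7,8,7,8,9,7,9,9,9,8]
j=1: 7≤8, i=1, swap(1,1) ⇒ [7,7,8,7,8,9,7,9,9,9,8]
j=2: 8≤8, i=2, swap(2,2) ⇒ [7,7,8,7,8,9,7,9,9,9,8]
j=3: 7≤8, i=3, swap(3,3) ⇒ [7,7,8,7,8,9,7,9,9,9,8]
j=4: 8≤8, i=4, swap(4,4) ⇒ [7,7,8,7,8,9,7,9,9,9,8]
j=5: 9>8, skip
j=6: 7≤8, i=5, swap(5,6) ⇒ [7,7,8,7,8,7,9,9,9,9,8]
j=7: 9>8, skip
j=8: 9>8, skip
j=9: 9>8, skip
swap(6,10) ⇒ [7,7,8,7,8,7,8,9,9,9,9]; return 6

[7,7,8,7,8,7,8,9,9,9,9]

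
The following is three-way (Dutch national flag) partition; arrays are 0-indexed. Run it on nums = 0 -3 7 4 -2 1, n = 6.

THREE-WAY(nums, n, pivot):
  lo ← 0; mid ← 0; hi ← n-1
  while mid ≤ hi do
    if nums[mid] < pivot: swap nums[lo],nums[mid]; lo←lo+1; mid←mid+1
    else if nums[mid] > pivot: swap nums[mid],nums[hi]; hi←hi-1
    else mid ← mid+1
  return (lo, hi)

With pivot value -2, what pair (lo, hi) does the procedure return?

lo=0 mid=0 hi=5
0>-2: swap(0,5), hi=4 ⇒ 1 -3 7 4 -2 0
1>-2: swap(0,4), hi=3 ⇒ -2 -3 7 4 1 0
-2=-2: mid=1
-3<-2: swap(0,1), lo=1 mid=2 ⇒ -3 -2 7 4 1 0
7>-2: swap(2,3), hi=2 ⇒ -3 -2 4 7 1 0
4>-2: swap(2,2), hi=1 ⇒ -3 -2 4 7 1 0
done. lo=1 hi=1; nums=-3 -2 4 7 1 0

(1, 1)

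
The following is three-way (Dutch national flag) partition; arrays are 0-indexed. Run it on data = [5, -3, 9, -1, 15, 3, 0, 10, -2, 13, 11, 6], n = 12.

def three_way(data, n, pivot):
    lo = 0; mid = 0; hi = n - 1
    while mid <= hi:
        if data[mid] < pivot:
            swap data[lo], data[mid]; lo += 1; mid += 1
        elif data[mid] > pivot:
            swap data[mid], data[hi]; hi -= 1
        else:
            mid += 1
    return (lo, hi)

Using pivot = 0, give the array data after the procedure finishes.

[-2, -3, -1, 0, 3, 15, 10, 9, 13, 11, 6, 5]

lo=0 mid=0 hi=11
5>0: swap(0,11), hi=10 ⇒ [6, -3, 9, -1, 15, 3, 0, 10, -2, 13, 11, 5]
6>0: swap(0,10), hi=9 ⇒ [11, -3, 9, -1, 15, 3, 0, 10, -2, 13, 6, 5]
11>0: swap(0,9), hi=8 ⇒ [13, -3, 9, -1, 15, 3, 0, 10, -2, 11, 6, 5]
13>0: swap(0,8), hi=7 ⇒ [-2, -3, 9, -1, 15, 3, 0, 10, 13, 11, 6, 5]
-2<0: swap(0,0), lo=1 mid=1 ⇒ [-2, -3, 9, -1, 15, 3, 0, 10, 13, 11, 6, 5]
-3<0: swap(1,1), lo=2 mid=2 ⇒ [-2, -3, 9, -1, 15, 3, 0, 10, 13, 11, 6, 5]
9>0: swap(2,7), hi=6 ⇒ [-2, -3, 10, -1, 15, 3, 0, 9, 13, 11, 6, 5]
10>0: swap(2,6), hi=5 ⇒ [-2, -3, 0, -1, 15, 3, 10, 9, 13, 11, 6, 5]
0=0: mid=3
-1<0: swap(2,3), lo=3 mid=4 ⇒ [-2, -3, -1, 0, 15, 3, 10, 9, 13, 11, 6, 5]
15>0: swap(4,5), hi=4 ⇒ [-2, -3, -1, 0, 3, 15, 10, 9, 13, 11, 6, 5]
3>0: swap(4,4), hi=3 ⇒ [-2, -3, -1, 0, 3, 15, 10, 9, 13, 11, 6, 5]
done. lo=3 hi=3; data=[-2, -3, -1, 0, 3, 15, 10, 9, 13, 11, 6, 5]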